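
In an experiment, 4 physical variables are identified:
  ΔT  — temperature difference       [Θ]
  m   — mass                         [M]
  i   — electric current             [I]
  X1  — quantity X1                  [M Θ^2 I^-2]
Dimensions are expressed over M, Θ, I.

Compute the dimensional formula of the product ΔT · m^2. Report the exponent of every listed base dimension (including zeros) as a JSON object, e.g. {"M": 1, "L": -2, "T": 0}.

Write exponents as rows M,Θ,I / cols ΔT,m,i,X1:
  M: [ 0  1  0  1]
  Θ: [ 1  0  0  2]
  I: [ 0  0  1 -2]
  [M]: (1)·0+(2)·1 = 2
  [Θ]: (1)·1+(2)·0 = 1
  [I]: (1)·0+(2)·0 = 0
⇒ M^2 Θ

{"M": 2, "Θ": 1, "I": 0}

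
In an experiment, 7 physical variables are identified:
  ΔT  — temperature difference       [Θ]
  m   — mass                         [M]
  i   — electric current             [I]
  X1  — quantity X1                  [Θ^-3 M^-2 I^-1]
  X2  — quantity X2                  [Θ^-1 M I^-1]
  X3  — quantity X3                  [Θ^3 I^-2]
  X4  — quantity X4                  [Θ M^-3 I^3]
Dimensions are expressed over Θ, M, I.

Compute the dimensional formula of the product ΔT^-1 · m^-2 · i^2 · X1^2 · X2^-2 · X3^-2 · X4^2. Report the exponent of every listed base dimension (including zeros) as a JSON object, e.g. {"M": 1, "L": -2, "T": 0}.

Dimensional matrix (Θ×M×I by ΔT×m×i×X1×X2×X3×X4):
  Θ: [ 1  0  0 -3 -1  3  1]
  M: [ 0  1  0 -2  1  0 -3]
  I: [ 0  0  1 -1 -1 -2  3]
  [Θ]: (-1)·1+(-2)·0+(2)·0+(2)·-3+(-2)·-1+(-2)·3+(2)·1 = -9
  [M]: (-1)·0+(-2)·1+(2)·0+(2)·-2+(-2)·1+(-2)·0+(2)·-3 = -14
  [I]: (-1)·0+(-2)·0+(2)·1+(2)·-1+(-2)·-1+(-2)·-2+(2)·3 = 12
⇒ Θ^-9 M^-14 I^12

{"Θ": -9, "M": -14, "I": 12}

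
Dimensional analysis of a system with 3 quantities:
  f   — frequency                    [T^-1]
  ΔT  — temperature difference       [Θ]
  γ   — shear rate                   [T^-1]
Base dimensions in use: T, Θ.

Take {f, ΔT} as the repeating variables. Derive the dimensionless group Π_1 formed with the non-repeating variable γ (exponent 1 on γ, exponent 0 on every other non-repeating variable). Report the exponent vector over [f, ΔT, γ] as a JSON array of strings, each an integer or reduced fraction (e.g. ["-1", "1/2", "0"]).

Dimensional matrix (T×Θ by f×ΔT×γ):
  T: [-1  0 -1]
  Θ: [ 0  1  0]
RREF → pivots at {f,ΔT} ⇒ r = 2
Pivot set = {f,ΔT}, free = {γ}
RREF:
  r0: [   1    0    1]
  r1: [   0    1    0]
Fix exponent of γ at 1; solve each RREF row for its pivot's exponent:
  r0: exp(f) + (1)·1 = 0 ⇒ exp(f) = -1
  r1: exp(ΔT) + (0)·1 = 0 ⇒ exp(ΔT) = 0
Π_1 = f^-1 · γ

["-1", "0", "1"]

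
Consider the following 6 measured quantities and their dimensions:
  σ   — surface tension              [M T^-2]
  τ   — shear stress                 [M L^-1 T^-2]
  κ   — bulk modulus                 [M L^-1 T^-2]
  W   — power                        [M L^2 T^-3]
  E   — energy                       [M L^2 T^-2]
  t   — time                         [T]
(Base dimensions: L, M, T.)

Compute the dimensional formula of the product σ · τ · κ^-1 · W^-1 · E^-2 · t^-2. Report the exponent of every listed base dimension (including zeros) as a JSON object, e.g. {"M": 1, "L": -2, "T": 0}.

{"L": -6, "M": -2, "T": 3}

Write exponents as rows L,M,T / cols σ,τ,κ,W,E,t:
  L: [ 0 -1 -1  2  2  0]
  M: [ 1  1  1  1  1  0]
  T: [-2 -2 -2 -3 -2  1]
  [L]: (1)·0+(1)·-1+(-1)·-1+(-1)·2+(-2)·2+(-2)·0 = -6
  [M]: (1)·1+(1)·1+(-1)·1+(-1)·1+(-2)·1+(-2)·0 = -2
  [T]: (1)·-2+(1)·-2+(-1)·-2+(-1)·-3+(-2)·-2+(-2)·1 = 3
⇒ L^-6 M^-2 T^3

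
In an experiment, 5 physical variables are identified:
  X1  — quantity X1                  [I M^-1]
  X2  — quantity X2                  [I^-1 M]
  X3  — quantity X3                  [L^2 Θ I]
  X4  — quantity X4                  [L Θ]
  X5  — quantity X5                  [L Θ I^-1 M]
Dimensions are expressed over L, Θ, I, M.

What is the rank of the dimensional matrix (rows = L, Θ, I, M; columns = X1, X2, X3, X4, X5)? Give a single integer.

3

Exponent matrix [L,Θ,I,M] × [X1,X2,X3,X4,X5]:
  L: [ 0  0  2  1  1]
  Θ: [ 0  0  1  1  1]
  I: [ 1 -1  1  0 -1]
  M: [-1  1  0  0  1]
Row reduction gives pivot columns X1,X3,X4; rank = 3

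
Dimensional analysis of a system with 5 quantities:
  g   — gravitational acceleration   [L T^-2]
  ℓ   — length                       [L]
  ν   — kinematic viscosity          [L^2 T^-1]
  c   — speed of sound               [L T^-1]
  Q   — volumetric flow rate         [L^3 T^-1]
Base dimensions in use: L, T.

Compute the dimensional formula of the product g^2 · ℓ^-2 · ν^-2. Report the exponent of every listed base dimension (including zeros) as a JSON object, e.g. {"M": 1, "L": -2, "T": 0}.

{"L": -4, "T": -2}

Dimensional matrix (L×T by g×ℓ×ν×c×Q):
  L: [ 1  1  2  1  3]
  T: [-2  0 -1 -1 -1]
  [L]: (2)·1+(-2)·1+(-2)·2 = -4
  [T]: (2)·-2+(-2)·0+(-2)·-1 = -2
⇒ L^-4 T^-2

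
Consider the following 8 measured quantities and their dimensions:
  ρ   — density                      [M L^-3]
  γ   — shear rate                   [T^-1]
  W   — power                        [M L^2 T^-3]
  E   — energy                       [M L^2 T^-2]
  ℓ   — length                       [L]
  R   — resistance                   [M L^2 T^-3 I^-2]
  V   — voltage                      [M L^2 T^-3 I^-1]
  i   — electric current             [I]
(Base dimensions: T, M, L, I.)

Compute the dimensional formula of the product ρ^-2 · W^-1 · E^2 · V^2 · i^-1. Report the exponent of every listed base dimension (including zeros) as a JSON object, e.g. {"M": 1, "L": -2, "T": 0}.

Dimensional matrix (T×M×L×I by ρ×γ×W×E×ℓ×R×V×i):
  T: [ 0 -1 -3 -2  0 -3 -3  0]
  M: [ 1  0  1  1  0  1  1  0]
  L: [-3  0  2  2  1  2  2  0]
  I: [ 0  0  0  0  0 -2 -1  1]
  [T]: (-2)·0+(-1)·-3+(2)·-2+(2)·-3+(-1)·0 = -7
  [M]: (-2)·1+(-1)·1+(2)·1+(2)·1+(-1)·0 = 1
  [L]: (-2)·-3+(-1)·2+(2)·2+(2)·2+(-1)·0 = 12
  [I]: (-2)·0+(-1)·0+(2)·0+(2)·-1+(-1)·1 = -3
⇒ T^-7 M L^12 I^-3

{"T": -7, "M": 1, "L": 12, "I": -3}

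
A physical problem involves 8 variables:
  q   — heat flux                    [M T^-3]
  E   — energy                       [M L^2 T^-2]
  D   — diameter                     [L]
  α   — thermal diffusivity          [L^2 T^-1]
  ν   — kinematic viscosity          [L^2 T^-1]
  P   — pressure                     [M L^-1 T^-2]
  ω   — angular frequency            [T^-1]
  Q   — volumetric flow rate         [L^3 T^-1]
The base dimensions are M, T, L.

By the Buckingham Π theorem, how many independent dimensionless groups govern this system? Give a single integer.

Write exponents as rows M,T,L / cols q,E,D,α,ν,P,ω,Q:
  M: [ 1  1  0  0  0  1  0  0]
  T: [-3 -2  0 -1 -1 -2 -1 -1]
  L: [ 0  2  1  2  2 -1  0  3]
Row reduction gives pivot columns q,E,D; rank = 3
n=8, r=3 ⇒ 5 dimensionless groups

5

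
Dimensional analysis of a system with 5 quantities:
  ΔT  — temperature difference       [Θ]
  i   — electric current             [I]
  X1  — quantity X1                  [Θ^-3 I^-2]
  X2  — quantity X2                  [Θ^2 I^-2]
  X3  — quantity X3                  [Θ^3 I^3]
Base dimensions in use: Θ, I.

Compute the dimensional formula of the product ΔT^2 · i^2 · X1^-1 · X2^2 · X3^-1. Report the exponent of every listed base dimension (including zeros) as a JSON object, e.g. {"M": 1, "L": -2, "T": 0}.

{"Θ": 6, "I": -3}

Write exponents as rows Θ,I / cols ΔT,i,X1,X2,X3:
  Θ: [ 1  0 -3  2  3]
  I: [ 0  1 -2 -2  3]
  [Θ]: (2)·1+(2)·0+(-1)·-3+(2)·2+(-1)·3 = 6
  [I]: (2)·0+(2)·1+(-1)·-2+(2)·-2+(-1)·3 = -3
⇒ Θ^6 I^-3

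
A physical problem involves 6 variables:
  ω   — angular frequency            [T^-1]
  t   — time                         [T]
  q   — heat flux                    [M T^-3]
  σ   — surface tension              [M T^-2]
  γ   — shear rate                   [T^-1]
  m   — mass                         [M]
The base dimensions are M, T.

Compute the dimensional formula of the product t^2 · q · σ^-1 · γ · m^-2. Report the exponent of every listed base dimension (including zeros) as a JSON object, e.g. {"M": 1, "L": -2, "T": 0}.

{"M": -2, "T": 0}

Write exponents as rows M,T / cols ω,t,q,σ,γ,m:
  M: [ 0  0  1  1  0  1]
  T: [-1  1 -3 -2 -1  0]
  [M]: (2)·0+(1)·1+(-1)·1+(1)·0+(-2)·1 = -2
  [T]: (2)·1+(1)·-3+(-1)·-2+(1)·-1+(-2)·0 = 0
⇒ M^-2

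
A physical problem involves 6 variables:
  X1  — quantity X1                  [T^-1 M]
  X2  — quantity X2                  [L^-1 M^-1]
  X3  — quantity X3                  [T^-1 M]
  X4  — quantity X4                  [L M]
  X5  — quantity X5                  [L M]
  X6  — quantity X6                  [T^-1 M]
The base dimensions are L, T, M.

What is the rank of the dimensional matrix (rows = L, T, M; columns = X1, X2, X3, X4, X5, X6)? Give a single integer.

2

Dimensional matrix (L×T×M by X1×X2×X3×X4×X5×X6):
  L: [ 0 -1  0  1  1  0]
  T: [-1  0 -1  0  0 -1]
  M: [ 1 -1  1  1  1  1]
RREF → pivots at {X1,X2} ⇒ r = 2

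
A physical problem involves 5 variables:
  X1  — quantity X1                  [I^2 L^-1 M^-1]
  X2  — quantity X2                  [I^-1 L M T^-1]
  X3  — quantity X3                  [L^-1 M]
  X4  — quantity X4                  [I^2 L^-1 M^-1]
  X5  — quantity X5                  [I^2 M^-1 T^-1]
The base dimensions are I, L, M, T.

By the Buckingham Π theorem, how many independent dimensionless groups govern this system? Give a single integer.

Dimensional matrix (I×L×M×T by X1×X2×X3×X4×X5):
  I: [ 2 -1  0  2  2]
  L: [-1  1 -1 -1  0]
  M: [-1  1  1 -1 -1]
  T: [ 0 -1  0  0 -1]
Echelon form has 3 nonzero rows (pivots: X1,X2,X3)
Π count = n − r = 5 − 3 = 2

2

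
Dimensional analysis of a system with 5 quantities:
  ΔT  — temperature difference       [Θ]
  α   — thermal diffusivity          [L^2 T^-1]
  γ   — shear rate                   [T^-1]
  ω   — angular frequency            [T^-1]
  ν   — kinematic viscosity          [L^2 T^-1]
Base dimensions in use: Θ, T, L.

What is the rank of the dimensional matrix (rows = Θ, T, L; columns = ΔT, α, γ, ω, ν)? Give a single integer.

3

Exponent matrix [Θ,T,L] × [ΔT,α,γ,ω,ν]:
  Θ: [ 1  0  0  0  0]
  T: [ 0 -1 -1 -1 -1]
  L: [ 0  2  0  0  2]
Echelon form has 3 nonzero rows (pivots: ΔT,α,γ)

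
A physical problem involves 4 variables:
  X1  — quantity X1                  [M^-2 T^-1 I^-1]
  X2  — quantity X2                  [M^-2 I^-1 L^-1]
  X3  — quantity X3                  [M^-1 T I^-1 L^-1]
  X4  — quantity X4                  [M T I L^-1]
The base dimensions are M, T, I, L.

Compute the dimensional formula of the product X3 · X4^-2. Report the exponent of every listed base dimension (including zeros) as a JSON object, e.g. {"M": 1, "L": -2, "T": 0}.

Exponent matrix [M,T,I,L] × [X1,X2,X3,X4]:
  M: [-2 -2 -1  1]
  T: [-1  0  1  1]
  I: [-1 -1 -1  1]
  L: [ 0 -1 -1 -1]
  [M]: (1)·-1+(-2)·1 = -3
  [T]: (1)·1+(-2)·1 = -1
  [I]: (1)·-1+(-2)·1 = -3
  [L]: (1)·-1+(-2)·-1 = 1
⇒ M^-3 T^-1 I^-3 L

{"M": -3, "T": -1, "I": -3, "L": 1}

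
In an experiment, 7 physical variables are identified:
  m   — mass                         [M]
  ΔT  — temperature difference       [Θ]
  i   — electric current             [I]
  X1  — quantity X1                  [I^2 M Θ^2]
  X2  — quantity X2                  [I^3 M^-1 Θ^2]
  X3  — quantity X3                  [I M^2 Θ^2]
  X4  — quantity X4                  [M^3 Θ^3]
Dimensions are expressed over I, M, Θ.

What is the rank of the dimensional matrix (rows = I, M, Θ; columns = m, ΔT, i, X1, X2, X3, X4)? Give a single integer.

Dimensional matrix (I×M×Θ by m×ΔT×i×X1×X2×X3×X4):
  I: [ 0  0  1  2  3  1  0]
  M: [ 1  0  0  1 -1  2  3]
  Θ: [ 0  1  0  2  2  2  3]
Row reduction gives pivot columns m,ΔT,i; rank = 3

3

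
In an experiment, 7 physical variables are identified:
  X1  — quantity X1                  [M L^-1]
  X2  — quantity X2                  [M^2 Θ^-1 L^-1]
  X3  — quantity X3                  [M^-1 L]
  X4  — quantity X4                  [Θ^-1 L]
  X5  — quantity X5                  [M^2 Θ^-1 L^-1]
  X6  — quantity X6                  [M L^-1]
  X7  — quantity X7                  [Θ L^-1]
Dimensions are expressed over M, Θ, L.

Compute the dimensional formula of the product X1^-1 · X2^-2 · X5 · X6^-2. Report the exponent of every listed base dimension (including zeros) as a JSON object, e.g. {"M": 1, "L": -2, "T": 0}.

Dimensional matrix (M×Θ×L by X1×X2×X3×X4×X5×X6×X7):
  M: [ 1  2 -1  0  2  1  0]
  Θ: [ 0 -1  0 -1 -1  0  1]
  L: [-1 -1  1  1 -1 -1 -1]
  [M]: (-1)·1+(-2)·2+(1)·2+(-2)·1 = -5
  [Θ]: (-1)·0+(-2)·-1+(1)·-1+(-2)·0 = 1
  [L]: (-1)·-1+(-2)·-1+(1)·-1+(-2)·-1 = 4
⇒ M^-5 Θ L^4

{"M": -5, "Θ": 1, "L": 4}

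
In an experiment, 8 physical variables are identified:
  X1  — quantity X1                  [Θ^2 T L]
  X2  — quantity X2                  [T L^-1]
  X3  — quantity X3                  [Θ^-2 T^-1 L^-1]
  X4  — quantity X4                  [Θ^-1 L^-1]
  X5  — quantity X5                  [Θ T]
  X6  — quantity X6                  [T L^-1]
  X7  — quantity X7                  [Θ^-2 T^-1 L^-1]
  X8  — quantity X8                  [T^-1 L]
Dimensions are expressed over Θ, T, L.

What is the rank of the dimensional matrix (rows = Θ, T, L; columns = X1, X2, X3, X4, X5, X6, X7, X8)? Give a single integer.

2

Write exponents as rows Θ,T,L / cols X1,X2,X3,X4,X5,X6,X7,X8:
  Θ: [ 2  0 -2 -1  1  0 -2  0]
  T: [ 1  1 -1  0  1  1 -1 -1]
  L: [ 1 -1 -1 -1  0 -1 -1  1]
Row reduction gives pivot columns X1,X2; rank = 2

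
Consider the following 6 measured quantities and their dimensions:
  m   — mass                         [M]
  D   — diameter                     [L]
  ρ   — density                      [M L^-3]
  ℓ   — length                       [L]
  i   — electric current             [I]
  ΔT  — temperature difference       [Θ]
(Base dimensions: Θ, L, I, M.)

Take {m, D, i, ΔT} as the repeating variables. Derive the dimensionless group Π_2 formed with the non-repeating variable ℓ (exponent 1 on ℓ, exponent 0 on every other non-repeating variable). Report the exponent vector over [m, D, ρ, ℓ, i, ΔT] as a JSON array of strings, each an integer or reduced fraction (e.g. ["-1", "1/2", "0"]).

["0", "-1", "0", "1", "0", "0"]

Dimensional matrix (Θ×L×I×M by m×D×ρ×ℓ×i×ΔT):
  Θ: [ 0  0  0  0  0  1]
  L: [ 0  1 -3  1  0  0]
  I: [ 0  0  0  0  1  0]
  M: [ 1  0  1  0  0  0]
RREF → pivots at {m,D,i,ΔT} ⇒ r = 4
Repeat: m,D,i,ΔT; free: ρ,ℓ
RREF:
  r0: [   1    0    1    0    0    0]
  r1: [   0    1   -3    1    0    0]
  r2: [   0    0    0    0    1    0]
  r3: [   0    0    0    0    0    1]
Fix exponent of ℓ at 1, ρ at 0; solve each RREF row for its pivot's exponent:
  r0: exp(m) + (0)·1 = 0 ⇒ exp(m) = 0
  r1: exp(D) + (1)·1 = 0 ⇒ exp(D) = -1
  r2: exp(i) + (0)·1 = 0 ⇒ exp(i) = 0
  r3: exp(ΔT) + (0)·1 = 0 ⇒ exp(ΔT) = 0
Π_2 = D^-1 · ℓ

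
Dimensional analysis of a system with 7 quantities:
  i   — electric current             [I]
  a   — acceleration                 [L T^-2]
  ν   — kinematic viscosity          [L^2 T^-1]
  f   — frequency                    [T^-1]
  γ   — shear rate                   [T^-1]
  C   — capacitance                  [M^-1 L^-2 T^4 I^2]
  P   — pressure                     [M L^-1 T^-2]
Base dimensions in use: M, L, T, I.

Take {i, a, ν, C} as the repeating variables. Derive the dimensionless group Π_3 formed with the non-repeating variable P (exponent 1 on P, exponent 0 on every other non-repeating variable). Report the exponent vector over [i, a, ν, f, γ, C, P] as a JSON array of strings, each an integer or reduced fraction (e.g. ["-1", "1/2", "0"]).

Write exponents as rows M,L,T,I / cols i,a,ν,f,γ,C,P:
  M: [ 0  0  0  0  0 -1  1]
  L: [ 0  1  2  0  0 -2 -1]
  T: [ 0 -2 -1 -1 -1  4 -2]
  I: [ 1  0  0  0  0  2  0]
Echelon form has 4 nonzero rows (pivots: i,a,ν,C)
Repeat: i,a,ν,C; free: f,γ,P
RREF:
  r0: [   1    0    0    0    0    0    2]
  r1: [   0    1    0  2/3  2/3    0 -1/3]
  r2: [   0    0    1 -1/3 -1/3    0 -4/3]
  r3: [   0    0    0    0    0    1   -1]
Fix exponent of P at 1, f at 0, γ at 0; solve each RREF row for its pivot's exponent:
  r0: exp(i) + (2)·1 = 0 ⇒ exp(i) = -2
  r1: exp(a) + (-1/3)·1 = 0 ⇒ exp(a) = 1/3
  r2: exp(ν) + (-4/3)·1 = 0 ⇒ exp(ν) = 4/3
  r3: exp(C) + (-1)·1 = 0 ⇒ exp(C) = 1
Π_3 = i^-2 · a^(1/3) · ν^(4/3) · C · P

["-2", "1/3", "4/3", "0", "0", "1", "1"]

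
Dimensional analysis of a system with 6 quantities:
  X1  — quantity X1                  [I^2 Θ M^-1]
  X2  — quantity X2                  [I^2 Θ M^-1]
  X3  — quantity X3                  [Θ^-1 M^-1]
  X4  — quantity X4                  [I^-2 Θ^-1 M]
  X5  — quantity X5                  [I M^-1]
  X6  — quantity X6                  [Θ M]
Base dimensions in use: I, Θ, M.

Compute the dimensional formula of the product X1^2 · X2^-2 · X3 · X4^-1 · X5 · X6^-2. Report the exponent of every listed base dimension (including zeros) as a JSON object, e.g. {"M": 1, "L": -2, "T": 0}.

Dimensional matrix (I×Θ×M by X1×X2×X3×X4×X5×X6):
  I: [ 2  2  0 -2  1  0]
  Θ: [ 1  1 -1 -1  0  1]
  M: [-1 -1 -1  1 -1  1]
  [I]: (2)·2+(-2)·2+(1)·0+(-1)·-2+(1)·1+(-2)·0 = 3
  [Θ]: (2)·1+(-2)·1+(1)·-1+(-1)·-1+(1)·0+(-2)·1 = -2
  [M]: (2)·-1+(-2)·-1+(1)·-1+(-1)·1+(1)·-1+(-2)·1 = -5
⇒ I^3 Θ^-2 M^-5

{"I": 3, "Θ": -2, "M": -5}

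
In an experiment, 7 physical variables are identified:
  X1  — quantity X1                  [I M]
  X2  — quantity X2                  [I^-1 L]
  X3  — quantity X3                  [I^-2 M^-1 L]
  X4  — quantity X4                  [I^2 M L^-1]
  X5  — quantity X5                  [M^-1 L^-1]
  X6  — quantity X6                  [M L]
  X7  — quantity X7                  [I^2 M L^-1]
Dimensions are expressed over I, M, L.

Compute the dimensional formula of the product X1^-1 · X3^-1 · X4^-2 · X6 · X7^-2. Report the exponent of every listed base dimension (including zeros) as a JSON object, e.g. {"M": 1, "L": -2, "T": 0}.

{"I": -7, "M": -3, "L": 4}

Write exponents as rows I,M,L / cols X1,X2,X3,X4,X5,X6,X7:
  I: [ 1 -1 -2  2  0  0  2]
  M: [ 1  0 -1  1 -1  1  1]
  L: [ 0  1  1 -1 -1  1 -1]
  [I]: (-1)·1+(-1)·-2+(-2)·2+(1)·0+(-2)·2 = -7
  [M]: (-1)·1+(-1)·-1+(-2)·1+(1)·1+(-2)·1 = -3
  [L]: (-1)·0+(-1)·1+(-2)·-1+(1)·1+(-2)·-1 = 4
⇒ I^-7 M^-3 L^4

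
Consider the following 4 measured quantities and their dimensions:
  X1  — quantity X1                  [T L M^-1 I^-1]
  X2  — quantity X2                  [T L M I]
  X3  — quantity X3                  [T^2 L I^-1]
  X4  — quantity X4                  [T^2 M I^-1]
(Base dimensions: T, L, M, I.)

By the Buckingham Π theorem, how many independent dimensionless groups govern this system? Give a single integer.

Write exponents as rows T,L,M,I / cols X1,X2,X3,X4:
  T: [ 1  1  2  2]
  L: [ 1  1  1  0]
  M: [-1  1  0  1]
  I: [-1  1 -1 -1]
Echelon form has 3 nonzero rows (pivots: X1,X2,X3)
n=4, r=3 ⇒ 1 dimensionless group

1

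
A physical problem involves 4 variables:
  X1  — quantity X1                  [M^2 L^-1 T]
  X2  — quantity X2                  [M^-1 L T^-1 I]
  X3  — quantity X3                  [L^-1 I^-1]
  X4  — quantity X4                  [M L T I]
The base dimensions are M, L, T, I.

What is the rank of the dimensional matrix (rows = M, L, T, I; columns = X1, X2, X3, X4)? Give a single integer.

Exponent matrix [M,L,T,I] × [X1,X2,X3,X4]:
  M: [ 2 -1  0  1]
  L: [-1  1 -1  1]
  T: [ 1 -1  0  1]
  I: [ 0  1 -1  1]
RREF → pivots at {X1,X2,X3} ⇒ r = 3

3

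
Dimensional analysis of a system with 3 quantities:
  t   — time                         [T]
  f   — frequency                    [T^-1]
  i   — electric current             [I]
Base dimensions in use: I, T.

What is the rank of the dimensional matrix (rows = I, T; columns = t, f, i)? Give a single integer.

2

Dimensional matrix (I×T by t×f×i):
  I: [ 0  0  1]
  T: [ 1 -1  0]
RREF → pivots at {t,i} ⇒ r = 2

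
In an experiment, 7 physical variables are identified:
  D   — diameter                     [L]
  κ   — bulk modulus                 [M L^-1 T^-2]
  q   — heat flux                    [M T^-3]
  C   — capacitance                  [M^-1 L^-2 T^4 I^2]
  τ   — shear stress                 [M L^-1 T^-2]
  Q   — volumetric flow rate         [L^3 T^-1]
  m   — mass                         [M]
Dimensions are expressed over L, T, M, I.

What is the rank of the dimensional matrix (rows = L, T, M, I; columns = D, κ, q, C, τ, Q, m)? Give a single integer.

Dimensional matrix (L×T×M×I by D×κ×q×C×τ×Q×m):
  L: [ 1 -1  0 -2 -1  3  0]
  T: [ 0 -2 -3  4 -2 -1  0]
  M: [ 0  1  1 -1  1  0  1]
  I: [ 0  0  0  2  0  0  0]
Row reduction gives pivot columns D,κ,q,C; rank = 4

4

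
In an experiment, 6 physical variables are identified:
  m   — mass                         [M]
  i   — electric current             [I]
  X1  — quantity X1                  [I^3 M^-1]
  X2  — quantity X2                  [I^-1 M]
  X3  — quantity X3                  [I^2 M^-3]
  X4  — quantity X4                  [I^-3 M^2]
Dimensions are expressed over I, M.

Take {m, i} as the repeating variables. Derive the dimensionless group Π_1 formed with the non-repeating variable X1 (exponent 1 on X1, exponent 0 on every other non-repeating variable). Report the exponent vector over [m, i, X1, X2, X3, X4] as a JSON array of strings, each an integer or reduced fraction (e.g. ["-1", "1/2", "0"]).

Write exponents as rows I,M / cols m,i,X1,X2,X3,X4:
  I: [ 0  1  3 -1  2 -3]
  M: [ 1  0 -1  1 -3  2]
Echelon form has 2 nonzero rows (pivots: m,i)
Pivot set = {m,i}, free = {X1,X2,X3,X4}
RREF:
  r0: [   1    0   -1    1   -3    2]
  r1: [   0    1    3   -1    2   -3]
Fix exponent of X1 at 1, X2 at 0, X3 at 0, X4 at 0; solve each RREF row for its pivot's exponent:
  r0: exp(m) + (-1)·1 = 0 ⇒ exp(m) = 1
  r1: exp(i) + (3)·1 = 0 ⇒ exp(i) = -3
Π_1 = m · i^-3 · X1

["1", "-3", "1", "0", "0", "0"]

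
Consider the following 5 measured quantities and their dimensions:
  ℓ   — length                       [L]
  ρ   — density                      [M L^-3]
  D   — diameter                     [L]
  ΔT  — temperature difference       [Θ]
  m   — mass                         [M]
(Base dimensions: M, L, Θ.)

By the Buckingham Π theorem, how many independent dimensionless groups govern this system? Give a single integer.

2

Exponent matrix [M,L,Θ] × [ℓ,ρ,D,ΔT,m]:
  M: [ 0  1  0  0  1]
  L: [ 1 -3  1  0  0]
  Θ: [ 0  0  0  1  0]
Row reduction gives pivot columns ℓ,ρ,ΔT; rank = 3
5 vars − rank 3 = 2 Π groups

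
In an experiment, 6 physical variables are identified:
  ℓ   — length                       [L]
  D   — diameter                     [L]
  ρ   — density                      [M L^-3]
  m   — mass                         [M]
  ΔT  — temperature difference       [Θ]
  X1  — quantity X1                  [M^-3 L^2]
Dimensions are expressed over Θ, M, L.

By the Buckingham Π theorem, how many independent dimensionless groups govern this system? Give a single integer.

Exponent matrix [Θ,M,L] × [ℓ,D,ρ,m,ΔT,X1]:
  Θ: [ 0  0  0  0  1  0]
  M: [ 0  0  1  1  0 -3]
  L: [ 1  1 -3  0  0  2]
RREF → pivots at {ℓ,ρ,ΔT} ⇒ r = 3
n=6, r=3 ⇒ 3 dimensionless groups

3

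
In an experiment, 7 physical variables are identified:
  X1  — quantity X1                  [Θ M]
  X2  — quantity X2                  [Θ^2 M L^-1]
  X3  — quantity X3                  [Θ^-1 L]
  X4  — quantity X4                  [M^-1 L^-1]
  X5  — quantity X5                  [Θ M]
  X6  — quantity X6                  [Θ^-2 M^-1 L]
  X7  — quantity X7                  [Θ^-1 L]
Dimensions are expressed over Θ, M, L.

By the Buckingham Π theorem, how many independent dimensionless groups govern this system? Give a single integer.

Exponent matrix [Θ,M,L] × [X1,X2,X3,X4,X5,X6,X7]:
  Θ: [ 1  2 -1  0  1 -2 -1]
  M: [ 1  1  0 -1  1 -1  0]
  L: [ 0 -1  1 -1  0  1  1]
Row reduction gives pivot columns X1,X2; rank = 2
7 vars − rank 2 = 5 Π groups

5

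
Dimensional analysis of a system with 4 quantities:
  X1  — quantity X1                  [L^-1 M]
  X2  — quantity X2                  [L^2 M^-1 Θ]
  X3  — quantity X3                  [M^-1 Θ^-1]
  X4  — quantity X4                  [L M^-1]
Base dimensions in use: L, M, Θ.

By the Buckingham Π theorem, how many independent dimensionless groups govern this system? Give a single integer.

2

Dimensional matrix (L×M×Θ by X1×X2×X3×X4):
  L: [-1  2  0  1]
  M: [ 1 -1 -1 -1]
  Θ: [ 0  1 -1  0]
Echelon form has 2 nonzero rows (pivots: X1,X2)
4 vars − rank 2 = 2 Π groups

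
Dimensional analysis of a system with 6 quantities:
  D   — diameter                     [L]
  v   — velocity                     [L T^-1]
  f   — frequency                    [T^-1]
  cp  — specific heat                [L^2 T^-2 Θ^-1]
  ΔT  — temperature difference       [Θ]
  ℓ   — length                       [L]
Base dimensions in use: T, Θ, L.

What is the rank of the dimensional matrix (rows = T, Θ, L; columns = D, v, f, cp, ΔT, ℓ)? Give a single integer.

Dimensional matrix (T×Θ×L by D×v×f×cp×ΔT×ℓ):
  T: [ 0 -1 -1 -2  0  0]
  Θ: [ 0  0  0 -1  1  0]
  L: [ 1  1  0  2  0  1]
Row reduction gives pivot columns D,v,cp; rank = 3

3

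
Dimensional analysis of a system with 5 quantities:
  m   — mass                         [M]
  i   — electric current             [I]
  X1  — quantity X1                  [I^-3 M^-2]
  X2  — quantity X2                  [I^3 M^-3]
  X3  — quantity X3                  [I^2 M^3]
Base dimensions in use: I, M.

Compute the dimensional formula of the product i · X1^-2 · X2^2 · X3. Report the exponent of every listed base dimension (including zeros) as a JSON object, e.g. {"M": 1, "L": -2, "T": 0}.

Dimensional matrix (I×M by m×i×X1×X2×X3):
  I: [ 0  1 -3  3  2]
  M: [ 1  0 -2 -3  3]
  [I]: (1)·1+(-2)·-3+(2)·3+(1)·2 = 15
  [M]: (1)·0+(-2)·-2+(2)·-3+(1)·3 = 1
⇒ I^15 M

{"I": 15, "M": 1}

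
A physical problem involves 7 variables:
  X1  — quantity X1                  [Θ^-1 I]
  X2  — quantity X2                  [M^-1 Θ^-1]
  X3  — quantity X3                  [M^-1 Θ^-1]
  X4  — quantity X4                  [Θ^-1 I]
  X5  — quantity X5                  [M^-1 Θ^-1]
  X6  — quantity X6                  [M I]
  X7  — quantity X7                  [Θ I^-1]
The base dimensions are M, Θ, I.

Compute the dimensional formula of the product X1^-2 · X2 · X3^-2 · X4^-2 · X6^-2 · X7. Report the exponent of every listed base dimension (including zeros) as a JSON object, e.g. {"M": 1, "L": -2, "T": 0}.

{"M": -1, "Θ": 6, "I": -7}

Write exponents as rows M,Θ,I / cols X1,X2,X3,X4,X5,X6,X7:
  M: [ 0 -1 -1  0 -1  1  0]
  Θ: [-1 -1 -1 -1 -1  0  1]
  I: [ 1  0  0  1  0  1 -1]
  [M]: (-2)·0+(1)·-1+(-2)·-1+(-2)·0+(-2)·1+(1)·0 = -1
  [Θ]: (-2)·-1+(1)·-1+(-2)·-1+(-2)·-1+(-2)·0+(1)·1 = 6
  [I]: (-2)·1+(1)·0+(-2)·0+(-2)·1+(-2)·1+(1)·-1 = -7
⇒ M^-1 Θ^6 I^-7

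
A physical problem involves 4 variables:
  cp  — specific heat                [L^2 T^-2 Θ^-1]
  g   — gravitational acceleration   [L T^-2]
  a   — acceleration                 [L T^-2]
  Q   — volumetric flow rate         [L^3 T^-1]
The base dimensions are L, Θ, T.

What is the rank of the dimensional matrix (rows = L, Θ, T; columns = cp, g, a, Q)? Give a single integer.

3

Dimensional matrix (L×Θ×T by cp×g×a×Q):
  L: [ 2  1  1  3]
  Θ: [-1  0  0  0]
  T: [-2 -2 -2 -1]
RREF → pivots at {cp,g,Q} ⇒ r = 3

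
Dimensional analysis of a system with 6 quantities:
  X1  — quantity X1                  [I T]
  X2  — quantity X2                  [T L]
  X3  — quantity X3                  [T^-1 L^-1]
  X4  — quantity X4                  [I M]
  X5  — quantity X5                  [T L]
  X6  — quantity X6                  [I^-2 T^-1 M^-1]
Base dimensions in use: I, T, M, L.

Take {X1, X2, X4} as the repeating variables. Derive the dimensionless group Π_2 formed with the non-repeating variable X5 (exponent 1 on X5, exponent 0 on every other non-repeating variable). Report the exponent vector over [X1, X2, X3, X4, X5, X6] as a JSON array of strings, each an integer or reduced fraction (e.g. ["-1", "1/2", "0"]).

["0", "-1", "0", "0", "1", "0"]

Exponent matrix [I,T,M,L] × [X1,X2,X3,X4,X5,X6]:
  I: [ 1  0  0  1  0 -2]
  T: [ 1  1 -1  0  1 -1]
  M: [ 0  0  0  1  0 -1]
  L: [ 0  1 -1  0  1  0]
Row reduction gives pivot columns X1,X2,X4; rank = 3
Pivot set = {X1,X2,X4}, free = {X3,X5,X6}
RREF:
  r0: [   1    0    0    0    0   -1]
  r1: [   0    1   -1    0    1    0]
  r2: [   0    0    0    1    0   -1]
  r3: [   0    0    0    0    0    0]
Fix exponent of X5 at 1, X3 at 0, X6 at 0; solve each RREF row for its pivot's exponent:
  r0: exp(X1) + (0)·1 = 0 ⇒ exp(X1) = 0
  r1: exp(X2) + (1)·1 = 0 ⇒ exp(X2) = -1
  r2: exp(X4) + (0)·1 = 0 ⇒ exp(X4) = 0
Π_2 = X2^-1 · X5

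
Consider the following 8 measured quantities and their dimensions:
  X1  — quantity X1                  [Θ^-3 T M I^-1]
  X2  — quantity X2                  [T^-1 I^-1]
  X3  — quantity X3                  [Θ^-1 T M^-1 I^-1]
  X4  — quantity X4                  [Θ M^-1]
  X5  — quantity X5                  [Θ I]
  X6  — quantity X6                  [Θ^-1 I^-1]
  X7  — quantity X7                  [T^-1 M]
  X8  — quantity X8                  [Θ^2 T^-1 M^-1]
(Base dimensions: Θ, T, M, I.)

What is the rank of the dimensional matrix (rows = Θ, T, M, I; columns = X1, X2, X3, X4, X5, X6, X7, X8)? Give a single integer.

3

Exponent matrix [Θ,T,M,I] × [X1,X2,X3,X4,X5,X6,X7,X8]:
  Θ: [-3  0 -1  1  1 -1  0  2]
  T: [ 1 -1  1  0  0  0 -1 -1]
  M: [ 1  0 -1 -1  0  0  1 -1]
  I: [-1 -1 -1  0  1 -1  0  0]
Echelon form has 3 nonzero rows (pivots: X1,X2,X3)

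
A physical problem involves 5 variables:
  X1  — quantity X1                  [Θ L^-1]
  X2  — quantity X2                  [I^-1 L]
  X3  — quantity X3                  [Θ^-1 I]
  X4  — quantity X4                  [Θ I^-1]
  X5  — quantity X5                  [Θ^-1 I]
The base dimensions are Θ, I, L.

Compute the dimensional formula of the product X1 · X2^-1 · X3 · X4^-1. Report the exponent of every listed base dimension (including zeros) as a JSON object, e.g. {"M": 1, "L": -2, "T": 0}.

{"Θ": -1, "I": 3, "L": -2}

Exponent matrix [Θ,I,L] × [X1,X2,X3,X4,X5]:
  Θ: [ 1  0 -1  1 -1]
  I: [ 0 -1  1 -1  1]
  L: [-1  1  0  0  0]
  [Θ]: (1)·1+(-1)·0+(1)·-1+(-1)·1 = -1
  [I]: (1)·0+(-1)·-1+(1)·1+(-1)·-1 = 3
  [L]: (1)·-1+(-1)·1+(1)·0+(-1)·0 = -2
⇒ Θ^-1 I^3 L^-2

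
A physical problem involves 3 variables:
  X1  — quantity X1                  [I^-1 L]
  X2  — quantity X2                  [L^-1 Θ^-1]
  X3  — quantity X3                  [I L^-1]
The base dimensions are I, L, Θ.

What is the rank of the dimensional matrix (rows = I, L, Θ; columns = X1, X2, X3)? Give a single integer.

Exponent matrix [I,L,Θ] × [X1,X2,X3]:
  I: [-1  0  1]
  L: [ 1 -1 -1]
  Θ: [ 0 -1  0]
RREF → pivots at {X1,X2} ⇒ r = 2

2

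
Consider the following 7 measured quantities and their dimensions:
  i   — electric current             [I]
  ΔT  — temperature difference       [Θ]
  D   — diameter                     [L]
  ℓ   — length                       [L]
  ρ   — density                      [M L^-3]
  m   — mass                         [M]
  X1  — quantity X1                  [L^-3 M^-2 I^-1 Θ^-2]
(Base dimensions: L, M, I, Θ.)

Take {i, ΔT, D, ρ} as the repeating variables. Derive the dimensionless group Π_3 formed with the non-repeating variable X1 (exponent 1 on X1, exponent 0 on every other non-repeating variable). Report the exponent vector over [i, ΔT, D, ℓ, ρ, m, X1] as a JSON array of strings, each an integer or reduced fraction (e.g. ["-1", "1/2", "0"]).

["1", "2", "9", "0", "2", "0", "1"]

Dimensional matrix (L×M×I×Θ by i×ΔT×D×ℓ×ρ×m×X1):
  L: [ 0  0  1  1 -3  0 -3]
  M: [ 0  0  0  0  1  1 -2]
  I: [ 1  0  0  0  0  0 -1]
  Θ: [ 0  1  0  0  0  0 -2]
RREF → pivots at {i,ΔT,D,ρ} ⇒ r = 4
Repeat: i,ΔT,D,ρ; free: ℓ,m,X1
RREF:
  r0: [   1    0    0    0    0    0   -1]
  r1: [   0    1    0    0    0    0   -2]
  r2: [   0    0    1    1    0    3   -9]
  r3: [   0    0    0    0    1    1   -2]
Fix exponent of X1 at 1, ℓ at 0, m at 0; solve each RREF row for its pivot's exponent:
  r0: exp(i) + (-1)·1 = 0 ⇒ exp(i) = 1
  r1: exp(ΔT) + (-2)·1 = 0 ⇒ exp(ΔT) = 2
  r2: exp(D) + (-9)·1 = 0 ⇒ exp(D) = 9
  r3: exp(ρ) + (-2)·1 = 0 ⇒ exp(ρ) = 2
Π_3 = i · ΔT^2 · D^9 · ρ^2 · X1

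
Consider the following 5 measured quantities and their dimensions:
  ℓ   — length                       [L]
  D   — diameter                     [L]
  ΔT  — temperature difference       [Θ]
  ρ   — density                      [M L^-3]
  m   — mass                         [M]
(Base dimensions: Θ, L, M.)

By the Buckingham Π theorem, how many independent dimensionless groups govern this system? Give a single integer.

Exponent matrix [Θ,L,M] × [ℓ,D,ΔT,ρ,m]:
  Θ: [ 0  0  1  0  0]
  L: [ 1  1  0 -3  0]
  M: [ 0  0  0  1  1]
RREF → pivots at {ℓ,ΔT,ρ} ⇒ r = 3
n=5, r=3 ⇒ 2 dimensionless groups

2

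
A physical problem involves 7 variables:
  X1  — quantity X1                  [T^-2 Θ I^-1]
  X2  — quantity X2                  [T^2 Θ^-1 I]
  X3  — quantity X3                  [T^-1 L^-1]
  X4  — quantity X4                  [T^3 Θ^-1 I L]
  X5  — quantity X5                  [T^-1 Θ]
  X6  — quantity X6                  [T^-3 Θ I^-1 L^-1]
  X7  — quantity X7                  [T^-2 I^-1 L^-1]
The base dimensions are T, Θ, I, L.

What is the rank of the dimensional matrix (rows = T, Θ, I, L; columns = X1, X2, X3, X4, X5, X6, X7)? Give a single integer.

Dimensional matrix (T×Θ×I×L by X1×X2×X3×X4×X5×X6×X7):
  T: [-2  2 -1  3 -1 -3 -2]
  Θ: [ 1 -1  0 -1  1  1  0]
  I: [-1  1  0  1  0 -1 -1]
  L: [ 0  0 -1  1  0 -1 -1]
Echelon form has 3 nonzero rows (pivots: X1,X3,X5)

3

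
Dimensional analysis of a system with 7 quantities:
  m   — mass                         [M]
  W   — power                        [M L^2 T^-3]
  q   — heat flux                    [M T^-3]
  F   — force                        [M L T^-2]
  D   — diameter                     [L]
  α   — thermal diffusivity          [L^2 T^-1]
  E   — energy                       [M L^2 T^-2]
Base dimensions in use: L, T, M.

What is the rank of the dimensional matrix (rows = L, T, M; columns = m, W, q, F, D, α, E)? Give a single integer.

Write exponents as rows L,T,M / cols m,W,q,F,D,α,E:
  L: [ 0  2  0  1  1  2  2]
  T: [ 0 -3 -3 -2  0 -1 -2]
  M: [ 1  1  1  1  0  0  1]
RREF → pivots at {m,W,q} ⇒ r = 3

3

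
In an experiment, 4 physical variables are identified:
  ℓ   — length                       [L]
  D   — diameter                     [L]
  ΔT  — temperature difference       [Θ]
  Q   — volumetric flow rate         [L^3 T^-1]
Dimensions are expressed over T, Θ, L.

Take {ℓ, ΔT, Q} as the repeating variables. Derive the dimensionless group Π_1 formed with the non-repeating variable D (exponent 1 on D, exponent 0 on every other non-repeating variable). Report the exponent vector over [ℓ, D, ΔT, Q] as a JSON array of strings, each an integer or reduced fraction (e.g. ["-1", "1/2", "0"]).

["-1", "1", "0", "0"]

Dimensional matrix (T×Θ×L by ℓ×D×ΔT×Q):
  T: [ 0  0  0 -1]
  Θ: [ 0  0  1  0]
  L: [ 1  1  0  3]
RREF → pivots at {ℓ,ΔT,Q} ⇒ r = 3
Repeat: ℓ,ΔT,Q; free: D
RREF:
  r0: [   1    1    0    0]
  r1: [   0    0    1    0]
  r2: [   0    0    0    1]
Fix exponent of D at 1; solve each RREF row for its pivot's exponent:
  r0: exp(ℓ) + (1)·1 = 0 ⇒ exp(ℓ) = -1
  r1: exp(ΔT) + (0)·1 = 0 ⇒ exp(ΔT) = 0
  r2: exp(Q) + (0)·1 = 0 ⇒ exp(Q) = 0
Π_1 = ℓ^-1 · D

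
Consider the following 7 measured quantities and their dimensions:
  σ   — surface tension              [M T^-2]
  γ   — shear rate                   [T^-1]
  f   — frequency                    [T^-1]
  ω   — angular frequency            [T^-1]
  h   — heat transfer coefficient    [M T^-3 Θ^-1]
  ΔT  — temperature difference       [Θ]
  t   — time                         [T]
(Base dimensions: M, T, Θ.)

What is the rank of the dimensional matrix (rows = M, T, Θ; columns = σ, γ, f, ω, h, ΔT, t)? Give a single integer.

Dimensional matrix (M×T×Θ by σ×γ×f×ω×h×ΔT×t):
  M: [ 1  0  0  0  1  0  0]
  T: [-2 -1 -1 -1 -3  0  1]
  Θ: [ 0  0  0  0 -1  1  0]
RREF → pivots at {σ,γ,h} ⇒ r = 3

3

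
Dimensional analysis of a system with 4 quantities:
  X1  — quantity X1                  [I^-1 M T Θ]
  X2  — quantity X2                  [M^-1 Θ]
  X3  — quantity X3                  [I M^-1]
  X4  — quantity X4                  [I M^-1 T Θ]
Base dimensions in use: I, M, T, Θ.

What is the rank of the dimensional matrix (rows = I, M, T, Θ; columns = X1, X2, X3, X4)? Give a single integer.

Dimensional matrix (I×M×T×Θ by X1×X2×X3×X4):
  I: [-1  0  1  1]
  M: [ 1 -1 -1 -1]
  T: [ 1  0  0  1]
  Θ: [ 1  1  0  1]
RREF → pivots at {X1,X2,X3} ⇒ r = 3

3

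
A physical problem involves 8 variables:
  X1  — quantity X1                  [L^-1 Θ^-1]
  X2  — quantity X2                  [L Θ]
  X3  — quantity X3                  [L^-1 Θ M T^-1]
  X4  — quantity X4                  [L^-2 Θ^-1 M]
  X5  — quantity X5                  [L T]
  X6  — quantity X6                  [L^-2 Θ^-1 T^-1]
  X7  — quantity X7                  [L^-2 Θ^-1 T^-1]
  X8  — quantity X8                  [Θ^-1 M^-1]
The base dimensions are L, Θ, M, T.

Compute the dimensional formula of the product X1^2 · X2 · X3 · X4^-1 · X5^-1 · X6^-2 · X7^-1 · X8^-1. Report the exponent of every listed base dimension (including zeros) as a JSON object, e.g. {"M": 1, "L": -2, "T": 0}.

{"L": 5, "Θ": 5, "M": 1, "T": 1}

Dimensional matrix (L×Θ×M×T by X1×X2×X3×X4×X5×X6×X7×X8):
  L: [-1  1 -1 -2  1 -2 -2  0]
  Θ: [-1  1  1 -1  0 -1 -1 -1]
  M: [ 0  0  1  1  0  0  0 -1]
  T: [ 0  0 -1  0  1 -1 -1  0]
  [L]: (2)·-1+(1)·1+(1)·-1+(-1)·-2+(-1)·1+(-2)·-2+(-1)·-2+(-1)·0 = 5
  [Θ]: (2)·-1+(1)·1+(1)·1+(-1)·-1+(-1)·0+(-2)·-1+(-1)·-1+(-1)·-1 = 5
  [M]: (2)·0+(1)·0+(1)·1+(-1)·1+(-1)·0+(-2)·0+(-1)·0+(-1)·-1 = 1
  [T]: (2)·0+(1)·0+(1)·-1+(-1)·0+(-1)·1+(-2)·-1+(-1)·-1+(-1)·0 = 1
⇒ L^5 Θ^5 M T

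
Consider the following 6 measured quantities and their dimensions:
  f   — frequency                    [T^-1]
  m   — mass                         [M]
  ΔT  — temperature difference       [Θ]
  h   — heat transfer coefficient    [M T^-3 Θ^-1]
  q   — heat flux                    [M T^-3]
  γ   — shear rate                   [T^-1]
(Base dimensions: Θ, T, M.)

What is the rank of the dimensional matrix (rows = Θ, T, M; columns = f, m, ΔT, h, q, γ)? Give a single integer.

3

Dimensional matrix (Θ×T×M by f×m×ΔT×h×q×γ):
  Θ: [ 0  0  1 -1  0  0]
  T: [-1  0  0 -3 -3 -1]
  M: [ 0  1  0  1  1  0]
Row reduction gives pivot columns f,m,ΔT; rank = 3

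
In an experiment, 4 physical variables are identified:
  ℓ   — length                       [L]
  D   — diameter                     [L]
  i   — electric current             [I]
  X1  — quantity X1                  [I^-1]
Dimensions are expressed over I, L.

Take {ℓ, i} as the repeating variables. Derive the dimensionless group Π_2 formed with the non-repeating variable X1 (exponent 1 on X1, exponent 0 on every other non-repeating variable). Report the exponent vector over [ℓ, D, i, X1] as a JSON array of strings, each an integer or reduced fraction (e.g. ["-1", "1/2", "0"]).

["0", "0", "1", "1"]

Dimensional matrix (I×L by ℓ×D×i×X1):
  I: [ 0  0  1 -1]
  L: [ 1  1  0  0]
Row reduction gives pivot columns ℓ,i; rank = 2
Repeat: ℓ,i; free: D,X1
RREF:
  r0: [   1    1    0    0]
  r1: [   0    0    1   -1]
Fix exponent of X1 at 1, D at 0; solve each RREF row for its pivot's exponent:
  r0: exp(ℓ) + (0)·1 = 0 ⇒ exp(ℓ) = 0
  r1: exp(i) + (-1)·1 = 0 ⇒ exp(i) = 1
Π_2 = i · X1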